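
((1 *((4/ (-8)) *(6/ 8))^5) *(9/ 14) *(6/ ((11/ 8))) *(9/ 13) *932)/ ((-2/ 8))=13758417/ 256256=53.69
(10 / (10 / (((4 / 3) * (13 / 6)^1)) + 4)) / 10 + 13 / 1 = 1274 / 97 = 13.13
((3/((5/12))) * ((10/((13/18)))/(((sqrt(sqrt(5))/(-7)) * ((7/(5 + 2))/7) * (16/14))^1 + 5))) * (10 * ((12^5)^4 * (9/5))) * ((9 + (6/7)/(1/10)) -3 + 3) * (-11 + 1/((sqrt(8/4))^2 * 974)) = -2912912010001478274295483479324027676262400/10953648632759599 -13587927743447128976305462294222869626880 * 5^(1/4)/10953648632759599 -63383919502960368402591077757307846656 * sqrt(5)/10953648632759599 -1478342145841641245541482863144206336 * 5^(3/4)/54768243163797995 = -267798750801504689755384100.00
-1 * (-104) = 104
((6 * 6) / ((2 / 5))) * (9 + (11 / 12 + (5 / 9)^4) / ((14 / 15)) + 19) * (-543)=-1421345.20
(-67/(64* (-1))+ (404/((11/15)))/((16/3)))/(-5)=-73457/3520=-20.87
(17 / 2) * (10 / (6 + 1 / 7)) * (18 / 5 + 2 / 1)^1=3332 / 43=77.49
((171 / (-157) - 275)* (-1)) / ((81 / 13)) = 563498 / 12717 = 44.31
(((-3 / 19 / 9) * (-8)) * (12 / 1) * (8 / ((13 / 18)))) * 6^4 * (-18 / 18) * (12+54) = -394149888 / 247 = -1595748.53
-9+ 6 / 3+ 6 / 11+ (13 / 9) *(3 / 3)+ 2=-298 / 99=-3.01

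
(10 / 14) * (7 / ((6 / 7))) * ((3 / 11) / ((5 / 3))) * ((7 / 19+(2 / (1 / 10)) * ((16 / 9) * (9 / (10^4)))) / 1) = 19971 / 52250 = 0.38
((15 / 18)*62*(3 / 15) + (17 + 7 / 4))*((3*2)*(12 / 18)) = 116.33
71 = 71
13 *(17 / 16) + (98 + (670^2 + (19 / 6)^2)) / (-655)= -63354361 / 94320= -671.70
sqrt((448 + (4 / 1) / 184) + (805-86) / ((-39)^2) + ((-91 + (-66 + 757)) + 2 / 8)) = sqrt(3375316907) / 1794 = 32.38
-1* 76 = -76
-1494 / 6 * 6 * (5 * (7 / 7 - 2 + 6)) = -37350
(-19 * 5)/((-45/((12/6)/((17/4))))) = 152/153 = 0.99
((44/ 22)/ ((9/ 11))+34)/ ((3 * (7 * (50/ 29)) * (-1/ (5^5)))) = -594500/ 189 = -3145.50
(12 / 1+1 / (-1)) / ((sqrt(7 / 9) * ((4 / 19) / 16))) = 2508 * sqrt(7) / 7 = 947.93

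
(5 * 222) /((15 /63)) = 4662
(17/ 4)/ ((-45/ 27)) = -51/ 20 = -2.55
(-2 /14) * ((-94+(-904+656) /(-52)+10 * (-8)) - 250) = 59.89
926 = 926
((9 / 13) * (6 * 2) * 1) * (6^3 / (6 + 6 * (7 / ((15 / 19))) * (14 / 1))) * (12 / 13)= 699840 / 317213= 2.21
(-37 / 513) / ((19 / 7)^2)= -1813 / 185193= -0.01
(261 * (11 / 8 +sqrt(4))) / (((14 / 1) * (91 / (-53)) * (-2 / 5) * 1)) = 1867455 / 20384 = 91.61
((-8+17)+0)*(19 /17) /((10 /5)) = 171 /34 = 5.03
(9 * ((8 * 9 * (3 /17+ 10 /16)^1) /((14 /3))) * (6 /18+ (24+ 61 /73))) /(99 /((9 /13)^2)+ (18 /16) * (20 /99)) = 4817879352 /355671841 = 13.55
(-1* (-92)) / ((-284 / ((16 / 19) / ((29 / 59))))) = -21712 / 39121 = -0.55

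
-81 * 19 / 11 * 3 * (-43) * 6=1191186 / 11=108289.64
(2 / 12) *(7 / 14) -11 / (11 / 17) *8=-135.92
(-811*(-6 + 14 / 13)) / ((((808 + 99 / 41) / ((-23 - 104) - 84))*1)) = -1039.52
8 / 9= 0.89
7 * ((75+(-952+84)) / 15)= -370.07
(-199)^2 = 39601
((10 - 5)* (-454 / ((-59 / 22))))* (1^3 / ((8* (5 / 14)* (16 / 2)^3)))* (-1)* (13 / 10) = -227227 / 302080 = -0.75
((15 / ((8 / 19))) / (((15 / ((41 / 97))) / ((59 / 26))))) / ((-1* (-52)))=45961 / 1049152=0.04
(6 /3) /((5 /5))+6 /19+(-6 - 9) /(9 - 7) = -197 /38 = -5.18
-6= -6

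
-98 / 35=-14 / 5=-2.80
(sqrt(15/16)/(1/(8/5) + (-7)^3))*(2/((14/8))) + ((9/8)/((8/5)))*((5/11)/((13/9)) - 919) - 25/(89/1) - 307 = -194108439/203632 - 16*sqrt(15)/19173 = -953.23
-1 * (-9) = 9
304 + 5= 309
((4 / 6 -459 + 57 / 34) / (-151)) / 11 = 46579 / 169422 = 0.27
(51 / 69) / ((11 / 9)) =153 / 253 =0.60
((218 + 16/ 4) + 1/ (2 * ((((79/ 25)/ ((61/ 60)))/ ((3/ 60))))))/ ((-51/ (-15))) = 8418545/ 128928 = 65.30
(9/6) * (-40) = -60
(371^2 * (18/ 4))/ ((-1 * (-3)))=412923/ 2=206461.50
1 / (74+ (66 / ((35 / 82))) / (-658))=11515 / 849404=0.01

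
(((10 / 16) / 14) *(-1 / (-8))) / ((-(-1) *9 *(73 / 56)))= 5 / 10512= 0.00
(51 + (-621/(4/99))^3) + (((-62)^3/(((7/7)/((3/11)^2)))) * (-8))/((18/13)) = -28116790333683391/7744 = -3630783875733.91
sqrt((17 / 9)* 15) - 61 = -61 + sqrt(255) / 3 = -55.68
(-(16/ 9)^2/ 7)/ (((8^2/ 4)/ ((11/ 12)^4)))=-14641/ 734832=-0.02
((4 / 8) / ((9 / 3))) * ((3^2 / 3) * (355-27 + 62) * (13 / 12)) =845 / 4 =211.25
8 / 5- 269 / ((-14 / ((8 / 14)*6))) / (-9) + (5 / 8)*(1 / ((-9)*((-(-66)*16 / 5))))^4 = -91465465748482445639 / 15991226766207221760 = -5.72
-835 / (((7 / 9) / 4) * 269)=-30060 / 1883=-15.96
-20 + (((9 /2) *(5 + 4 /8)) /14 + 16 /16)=-965 /56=-17.23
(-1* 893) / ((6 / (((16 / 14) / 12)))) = -893 / 63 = -14.17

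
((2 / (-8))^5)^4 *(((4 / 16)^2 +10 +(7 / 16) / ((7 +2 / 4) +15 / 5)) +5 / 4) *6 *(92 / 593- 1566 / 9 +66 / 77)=-48918655 / 4564072766898176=-0.00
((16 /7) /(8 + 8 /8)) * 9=16 /7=2.29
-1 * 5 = -5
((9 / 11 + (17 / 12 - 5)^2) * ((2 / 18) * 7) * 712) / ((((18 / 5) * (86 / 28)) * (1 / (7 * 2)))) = 3302258225 / 344817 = 9576.84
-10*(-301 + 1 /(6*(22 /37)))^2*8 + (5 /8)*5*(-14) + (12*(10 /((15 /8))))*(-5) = -31515444995 /4356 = -7234950.64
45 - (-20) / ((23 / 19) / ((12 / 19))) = 1275 / 23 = 55.43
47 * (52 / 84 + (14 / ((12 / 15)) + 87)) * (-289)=-59968945 / 42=-1427832.02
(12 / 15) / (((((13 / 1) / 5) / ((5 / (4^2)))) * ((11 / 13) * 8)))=5 / 352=0.01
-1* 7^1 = -7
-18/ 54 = -1/ 3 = -0.33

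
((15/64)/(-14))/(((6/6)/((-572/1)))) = 2145/224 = 9.58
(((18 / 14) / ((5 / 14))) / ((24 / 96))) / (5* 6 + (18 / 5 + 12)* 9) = 6 / 71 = 0.08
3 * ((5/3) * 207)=1035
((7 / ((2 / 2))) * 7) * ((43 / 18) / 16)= 2107 / 288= 7.32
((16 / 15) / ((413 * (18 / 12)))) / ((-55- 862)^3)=-32 / 14330804533605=-0.00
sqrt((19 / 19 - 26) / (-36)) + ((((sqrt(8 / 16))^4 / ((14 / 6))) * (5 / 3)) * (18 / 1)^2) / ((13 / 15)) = 36905 / 546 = 67.59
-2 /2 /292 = -1 /292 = -0.00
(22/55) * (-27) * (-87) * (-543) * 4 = -2040811.20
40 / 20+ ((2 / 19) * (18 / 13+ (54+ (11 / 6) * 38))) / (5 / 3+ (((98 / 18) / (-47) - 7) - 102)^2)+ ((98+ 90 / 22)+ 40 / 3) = 2039341077634001 / 17367128265201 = 117.43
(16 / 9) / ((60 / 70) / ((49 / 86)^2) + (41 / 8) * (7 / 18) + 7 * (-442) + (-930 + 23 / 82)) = -176406272 / 398808000407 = -0.00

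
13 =13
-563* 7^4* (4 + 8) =-16221156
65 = 65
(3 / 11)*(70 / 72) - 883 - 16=-118633 / 132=-898.73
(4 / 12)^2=1 / 9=0.11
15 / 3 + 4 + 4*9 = 45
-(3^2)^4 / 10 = -6561 / 10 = -656.10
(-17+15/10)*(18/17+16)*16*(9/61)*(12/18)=-431520/1037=-416.12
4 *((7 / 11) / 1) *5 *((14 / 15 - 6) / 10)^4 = 0.84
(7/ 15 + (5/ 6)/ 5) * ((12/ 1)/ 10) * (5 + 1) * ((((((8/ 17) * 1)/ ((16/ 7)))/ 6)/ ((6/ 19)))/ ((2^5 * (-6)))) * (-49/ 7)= 17689/ 979200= 0.02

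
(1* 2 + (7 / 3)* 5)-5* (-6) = 131 / 3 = 43.67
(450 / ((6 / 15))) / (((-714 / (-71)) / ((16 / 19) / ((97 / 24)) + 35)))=101627625 / 25802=3938.75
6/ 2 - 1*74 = -71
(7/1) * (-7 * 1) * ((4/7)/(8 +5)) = -28/13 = -2.15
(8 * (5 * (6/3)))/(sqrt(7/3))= 80 * sqrt(21)/7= 52.37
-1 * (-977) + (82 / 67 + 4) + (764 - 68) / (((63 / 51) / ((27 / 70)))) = 19690553 / 16415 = 1199.55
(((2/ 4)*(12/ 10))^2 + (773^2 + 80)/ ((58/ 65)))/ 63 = 107901683/ 10150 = 10630.71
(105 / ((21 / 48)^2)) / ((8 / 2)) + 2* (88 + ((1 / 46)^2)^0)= 315.14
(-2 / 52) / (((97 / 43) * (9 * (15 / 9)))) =-43 / 37830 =-0.00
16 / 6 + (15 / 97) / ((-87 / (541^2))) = -4367711 / 8439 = -517.56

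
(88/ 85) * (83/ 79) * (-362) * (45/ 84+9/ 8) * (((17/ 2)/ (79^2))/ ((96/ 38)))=-97334017/ 276101840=-0.35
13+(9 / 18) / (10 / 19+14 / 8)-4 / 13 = 29039 / 2249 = 12.91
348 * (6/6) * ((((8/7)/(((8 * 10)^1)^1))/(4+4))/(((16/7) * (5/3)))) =261/1600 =0.16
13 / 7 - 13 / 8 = 13 / 56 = 0.23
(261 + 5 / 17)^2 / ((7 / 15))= 295970460 / 2023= 146302.75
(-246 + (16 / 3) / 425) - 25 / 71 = -22299889 / 90525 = -246.34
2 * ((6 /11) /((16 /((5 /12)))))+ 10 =1765 /176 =10.03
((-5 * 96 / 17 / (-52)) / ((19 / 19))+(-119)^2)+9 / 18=6259623 / 442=14162.04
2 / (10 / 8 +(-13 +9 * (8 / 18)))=-8 / 31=-0.26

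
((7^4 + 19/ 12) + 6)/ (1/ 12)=28903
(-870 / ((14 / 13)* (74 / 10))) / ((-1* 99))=9425 / 8547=1.10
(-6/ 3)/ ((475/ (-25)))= 2/ 19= 0.11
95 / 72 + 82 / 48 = 109 / 36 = 3.03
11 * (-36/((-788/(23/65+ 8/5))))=12573/12805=0.98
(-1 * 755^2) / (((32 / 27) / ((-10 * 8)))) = 38476687.50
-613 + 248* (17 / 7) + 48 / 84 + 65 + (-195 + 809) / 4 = 2917 / 14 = 208.36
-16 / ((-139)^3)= 16 / 2685619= 0.00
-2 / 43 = -0.05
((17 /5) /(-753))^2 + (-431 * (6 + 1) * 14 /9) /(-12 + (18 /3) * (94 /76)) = 1263992238193 /1233244575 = 1024.93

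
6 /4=3 /2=1.50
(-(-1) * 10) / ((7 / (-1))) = -10 / 7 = -1.43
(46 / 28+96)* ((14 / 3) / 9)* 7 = 9569 / 27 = 354.41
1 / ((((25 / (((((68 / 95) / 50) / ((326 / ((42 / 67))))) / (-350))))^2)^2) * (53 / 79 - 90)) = -534450879 / 487353703912662598498055972158908843994140625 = -0.00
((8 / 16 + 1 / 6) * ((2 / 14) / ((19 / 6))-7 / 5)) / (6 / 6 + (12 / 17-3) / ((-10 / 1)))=-61268 / 83391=-0.73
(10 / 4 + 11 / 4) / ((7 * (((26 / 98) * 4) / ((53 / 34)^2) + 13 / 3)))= 0.16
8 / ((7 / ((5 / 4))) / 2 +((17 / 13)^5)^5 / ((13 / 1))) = 0.12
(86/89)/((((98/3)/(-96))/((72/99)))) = -2.07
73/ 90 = 0.81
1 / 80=0.01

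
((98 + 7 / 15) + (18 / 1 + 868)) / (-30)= -14767 / 450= -32.82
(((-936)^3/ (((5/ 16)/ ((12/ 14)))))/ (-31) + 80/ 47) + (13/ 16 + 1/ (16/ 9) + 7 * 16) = 29599700245041/ 407960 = 72555398.19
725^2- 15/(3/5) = 525600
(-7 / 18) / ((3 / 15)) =-35 / 18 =-1.94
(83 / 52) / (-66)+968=3322093 / 3432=967.98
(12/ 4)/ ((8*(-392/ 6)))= -9/ 1568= -0.01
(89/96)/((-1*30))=-89/2880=-0.03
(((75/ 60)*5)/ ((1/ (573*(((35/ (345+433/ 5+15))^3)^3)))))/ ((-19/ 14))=-382518768310546875/ 1299869471558409510202202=-0.00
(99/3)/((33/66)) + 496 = 562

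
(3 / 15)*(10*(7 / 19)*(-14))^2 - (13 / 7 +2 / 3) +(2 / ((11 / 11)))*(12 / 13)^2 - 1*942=-526238267 / 1281189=-410.74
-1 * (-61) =61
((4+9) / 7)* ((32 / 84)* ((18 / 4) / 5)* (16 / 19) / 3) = 832 / 4655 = 0.18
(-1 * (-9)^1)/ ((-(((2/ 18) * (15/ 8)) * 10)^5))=-2239488/ 9765625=-0.23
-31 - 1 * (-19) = -12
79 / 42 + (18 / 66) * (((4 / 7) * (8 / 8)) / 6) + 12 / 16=2455 / 924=2.66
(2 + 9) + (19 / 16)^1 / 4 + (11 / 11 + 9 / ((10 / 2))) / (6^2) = 32759 / 2880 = 11.37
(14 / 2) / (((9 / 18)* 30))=7 / 15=0.47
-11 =-11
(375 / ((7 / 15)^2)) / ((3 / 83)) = 2334375 / 49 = 47640.31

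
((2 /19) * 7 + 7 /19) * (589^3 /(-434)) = -1040763 /2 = -520381.50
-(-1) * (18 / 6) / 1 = 3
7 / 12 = 0.58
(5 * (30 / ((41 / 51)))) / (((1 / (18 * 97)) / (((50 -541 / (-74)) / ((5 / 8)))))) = 45317290320 / 1517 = 29872966.59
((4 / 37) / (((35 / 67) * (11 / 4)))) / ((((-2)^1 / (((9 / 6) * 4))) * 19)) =-3216 / 270655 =-0.01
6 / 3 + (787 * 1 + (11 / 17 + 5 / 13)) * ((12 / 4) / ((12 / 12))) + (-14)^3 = -83517 / 221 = -377.90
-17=-17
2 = 2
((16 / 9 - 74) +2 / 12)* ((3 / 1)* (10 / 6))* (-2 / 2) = 6485 / 18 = 360.28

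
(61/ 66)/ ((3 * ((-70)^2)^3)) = 0.00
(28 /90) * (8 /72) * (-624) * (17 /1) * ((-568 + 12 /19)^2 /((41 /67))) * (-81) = 231261781470720 /14801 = 15624740319.62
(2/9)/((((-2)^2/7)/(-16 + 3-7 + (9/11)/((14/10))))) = -1495/198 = -7.55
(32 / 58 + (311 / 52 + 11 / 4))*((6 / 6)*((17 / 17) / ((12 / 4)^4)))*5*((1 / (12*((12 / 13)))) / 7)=11665 / 1578528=0.01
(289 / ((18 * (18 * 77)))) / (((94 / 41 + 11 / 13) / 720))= 3080740 / 1159389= 2.66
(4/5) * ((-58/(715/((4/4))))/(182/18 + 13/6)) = -4176/790075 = -0.01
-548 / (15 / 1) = -548 / 15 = -36.53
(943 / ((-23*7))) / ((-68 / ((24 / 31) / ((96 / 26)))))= 533 / 29512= 0.02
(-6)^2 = 36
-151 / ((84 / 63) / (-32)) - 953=2671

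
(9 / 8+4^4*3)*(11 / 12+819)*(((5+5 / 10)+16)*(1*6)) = 2603192781 / 32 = 81349774.41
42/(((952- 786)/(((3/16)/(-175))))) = -9/33200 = -0.00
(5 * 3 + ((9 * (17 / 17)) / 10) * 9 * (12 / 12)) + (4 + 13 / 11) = 3111 / 110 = 28.28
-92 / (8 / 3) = -69 / 2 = -34.50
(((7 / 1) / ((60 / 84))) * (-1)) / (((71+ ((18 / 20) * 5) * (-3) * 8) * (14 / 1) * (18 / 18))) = 7 / 370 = 0.02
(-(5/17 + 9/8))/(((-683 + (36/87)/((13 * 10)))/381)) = 138609705/175093064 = 0.79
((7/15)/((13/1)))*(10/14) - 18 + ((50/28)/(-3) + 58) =21529/546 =39.43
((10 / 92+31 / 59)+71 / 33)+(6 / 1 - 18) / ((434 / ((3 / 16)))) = 216151687 / 77739816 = 2.78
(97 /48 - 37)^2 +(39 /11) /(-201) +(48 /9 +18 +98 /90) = 3531788951 /2830080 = 1247.95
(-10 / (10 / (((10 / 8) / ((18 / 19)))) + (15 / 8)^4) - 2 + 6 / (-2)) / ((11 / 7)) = -59757145 / 17068689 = -3.50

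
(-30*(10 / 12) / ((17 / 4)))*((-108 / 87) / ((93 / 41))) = 49200 / 15283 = 3.22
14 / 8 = 7 / 4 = 1.75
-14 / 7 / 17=-2 / 17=-0.12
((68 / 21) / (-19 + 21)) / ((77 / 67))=2278 / 1617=1.41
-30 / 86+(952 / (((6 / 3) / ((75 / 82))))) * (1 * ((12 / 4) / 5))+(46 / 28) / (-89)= 573013541 / 2196698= 260.85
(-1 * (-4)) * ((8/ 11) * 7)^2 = 12544/ 121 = 103.67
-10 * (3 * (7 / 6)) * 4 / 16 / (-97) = 35 / 388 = 0.09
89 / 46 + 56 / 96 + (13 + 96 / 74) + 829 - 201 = 6584855 / 10212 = 644.82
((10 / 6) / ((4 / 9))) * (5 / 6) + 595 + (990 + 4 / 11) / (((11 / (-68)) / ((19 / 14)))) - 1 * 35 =-52484457 / 6776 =-7745.64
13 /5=2.60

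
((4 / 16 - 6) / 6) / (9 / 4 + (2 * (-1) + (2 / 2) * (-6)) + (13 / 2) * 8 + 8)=-23 / 1302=-0.02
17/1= 17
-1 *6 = -6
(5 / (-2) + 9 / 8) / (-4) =11 / 32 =0.34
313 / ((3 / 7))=2191 / 3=730.33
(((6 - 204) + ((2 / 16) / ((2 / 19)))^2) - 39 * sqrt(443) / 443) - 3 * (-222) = 120169 / 256 - 39 * sqrt(443) / 443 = 467.56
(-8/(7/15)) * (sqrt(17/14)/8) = -15 * sqrt(238)/98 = -2.36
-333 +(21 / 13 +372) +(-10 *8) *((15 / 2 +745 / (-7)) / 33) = 842168 / 3003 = 280.44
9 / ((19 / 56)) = 504 / 19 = 26.53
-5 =-5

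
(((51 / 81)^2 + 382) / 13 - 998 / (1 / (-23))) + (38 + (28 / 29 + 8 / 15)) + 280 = 32022048763 / 1374165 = 23302.91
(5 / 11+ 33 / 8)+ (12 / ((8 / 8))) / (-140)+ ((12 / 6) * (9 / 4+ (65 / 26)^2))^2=903961 / 3080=293.49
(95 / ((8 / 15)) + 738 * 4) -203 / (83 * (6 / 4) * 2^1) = 6233585 / 1992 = 3129.31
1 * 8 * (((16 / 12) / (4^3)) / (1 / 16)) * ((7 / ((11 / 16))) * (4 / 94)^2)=3584 / 72897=0.05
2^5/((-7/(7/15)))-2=-62/15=-4.13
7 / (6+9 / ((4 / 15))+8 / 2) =4 / 25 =0.16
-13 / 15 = -0.87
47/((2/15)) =705/2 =352.50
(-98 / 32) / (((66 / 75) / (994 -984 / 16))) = -2284625 / 704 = -3245.21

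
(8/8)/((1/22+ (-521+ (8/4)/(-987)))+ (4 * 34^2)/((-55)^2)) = -5971350/3101686249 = -0.00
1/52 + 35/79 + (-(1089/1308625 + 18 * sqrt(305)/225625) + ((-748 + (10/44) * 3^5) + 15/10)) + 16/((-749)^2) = -22917190638597751107/33174315320646500-18 * sqrt(305)/225625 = -690.81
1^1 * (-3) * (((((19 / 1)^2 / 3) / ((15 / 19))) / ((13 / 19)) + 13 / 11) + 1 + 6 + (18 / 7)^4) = -4243841141 / 5150145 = -824.02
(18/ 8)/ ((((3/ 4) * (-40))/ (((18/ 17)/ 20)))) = -27/ 6800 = -0.00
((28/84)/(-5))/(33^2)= -1/16335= -0.00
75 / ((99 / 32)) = 24.24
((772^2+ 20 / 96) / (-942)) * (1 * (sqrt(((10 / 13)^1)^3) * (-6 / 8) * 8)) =71518105 * sqrt(130) / 318396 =2561.06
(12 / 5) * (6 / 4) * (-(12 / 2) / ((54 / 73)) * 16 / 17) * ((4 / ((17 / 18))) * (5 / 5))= -168192 / 1445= -116.40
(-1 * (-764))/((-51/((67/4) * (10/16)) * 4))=-63985/1632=-39.21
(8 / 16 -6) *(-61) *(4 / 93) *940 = 1261480 / 93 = 13564.30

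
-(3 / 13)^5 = -243 / 371293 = -0.00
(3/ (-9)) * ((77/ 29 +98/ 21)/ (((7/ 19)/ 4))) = -6916/ 261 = -26.50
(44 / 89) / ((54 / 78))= 572 / 801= 0.71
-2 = -2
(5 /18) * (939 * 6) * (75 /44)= 117375 /44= 2667.61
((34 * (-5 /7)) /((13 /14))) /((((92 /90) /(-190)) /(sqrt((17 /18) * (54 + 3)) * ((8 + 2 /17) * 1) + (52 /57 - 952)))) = -1382406000 /299 + 85500 * sqrt(1938) /13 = -4333897.39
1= 1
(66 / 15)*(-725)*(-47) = 149930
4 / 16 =1 / 4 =0.25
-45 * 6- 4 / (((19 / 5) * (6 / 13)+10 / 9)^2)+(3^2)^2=-189.49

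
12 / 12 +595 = 596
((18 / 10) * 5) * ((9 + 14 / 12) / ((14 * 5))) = 1.31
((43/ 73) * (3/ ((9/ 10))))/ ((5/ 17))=1462/ 219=6.68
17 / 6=2.83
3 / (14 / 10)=15 / 7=2.14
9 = 9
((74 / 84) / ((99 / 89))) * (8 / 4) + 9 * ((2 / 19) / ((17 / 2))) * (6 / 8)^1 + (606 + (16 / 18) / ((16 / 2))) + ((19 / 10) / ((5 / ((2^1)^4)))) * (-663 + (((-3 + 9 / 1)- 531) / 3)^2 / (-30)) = -161666509517 / 16787925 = -9629.93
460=460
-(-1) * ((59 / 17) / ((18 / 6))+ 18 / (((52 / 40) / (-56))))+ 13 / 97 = -774.09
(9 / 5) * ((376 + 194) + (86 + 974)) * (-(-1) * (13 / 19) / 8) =19071 / 76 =250.93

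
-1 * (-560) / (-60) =-28 / 3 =-9.33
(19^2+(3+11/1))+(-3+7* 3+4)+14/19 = 7557/19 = 397.74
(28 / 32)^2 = 49 / 64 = 0.77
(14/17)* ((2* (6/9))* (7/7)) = 56/51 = 1.10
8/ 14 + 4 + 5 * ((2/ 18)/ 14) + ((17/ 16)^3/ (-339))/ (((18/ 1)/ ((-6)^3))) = 4846265/ 1041408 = 4.65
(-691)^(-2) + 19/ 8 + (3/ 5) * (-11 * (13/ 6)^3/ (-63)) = 4657352509/ 1353658635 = 3.44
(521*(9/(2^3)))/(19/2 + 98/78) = 182871/3356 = 54.49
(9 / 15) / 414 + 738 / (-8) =-127303 / 1380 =-92.25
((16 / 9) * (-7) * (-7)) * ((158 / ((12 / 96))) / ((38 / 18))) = 990976 / 19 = 52156.63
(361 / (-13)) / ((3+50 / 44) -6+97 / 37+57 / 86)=-6317861 / 323245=-19.55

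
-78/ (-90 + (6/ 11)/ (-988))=141284/ 163021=0.87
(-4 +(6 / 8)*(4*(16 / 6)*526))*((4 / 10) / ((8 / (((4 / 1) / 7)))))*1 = 120.11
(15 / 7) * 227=3405 / 7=486.43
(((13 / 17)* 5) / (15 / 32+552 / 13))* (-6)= -54080 / 101201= -0.53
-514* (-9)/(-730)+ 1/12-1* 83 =-89.25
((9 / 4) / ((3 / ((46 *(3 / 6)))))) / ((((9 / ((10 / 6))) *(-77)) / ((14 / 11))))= -115 / 2178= -0.05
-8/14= -0.57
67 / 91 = 0.74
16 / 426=8 / 213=0.04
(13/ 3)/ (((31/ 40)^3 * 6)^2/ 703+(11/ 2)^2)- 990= -64689464797393130/ 65352346599387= -989.86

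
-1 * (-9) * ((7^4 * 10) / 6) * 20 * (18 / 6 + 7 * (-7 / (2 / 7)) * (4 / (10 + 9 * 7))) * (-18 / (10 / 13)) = 7871294340 / 73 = 107825949.86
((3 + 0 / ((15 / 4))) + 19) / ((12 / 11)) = 20.17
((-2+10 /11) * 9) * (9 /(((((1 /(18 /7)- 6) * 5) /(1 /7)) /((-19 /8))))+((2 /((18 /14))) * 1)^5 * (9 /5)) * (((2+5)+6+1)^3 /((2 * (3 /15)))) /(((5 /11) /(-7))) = 2100619329172 /122715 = 17117869.28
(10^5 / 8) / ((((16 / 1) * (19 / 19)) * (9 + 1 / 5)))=15625 / 184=84.92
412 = 412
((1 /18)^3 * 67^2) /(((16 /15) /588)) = 1099805 /2592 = 424.31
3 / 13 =0.23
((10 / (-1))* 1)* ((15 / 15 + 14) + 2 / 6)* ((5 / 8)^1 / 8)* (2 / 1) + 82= 1393 / 24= 58.04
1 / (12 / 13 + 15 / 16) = 208 / 387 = 0.54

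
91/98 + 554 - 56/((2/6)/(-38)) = 97145/14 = 6938.93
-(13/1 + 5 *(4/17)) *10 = -2410/17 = -141.76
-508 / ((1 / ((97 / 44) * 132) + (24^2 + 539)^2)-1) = -147828 / 361778185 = -0.00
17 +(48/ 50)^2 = 11201/ 625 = 17.92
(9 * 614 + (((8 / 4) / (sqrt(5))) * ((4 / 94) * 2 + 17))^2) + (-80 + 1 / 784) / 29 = 1445633035461 / 251119120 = 5756.76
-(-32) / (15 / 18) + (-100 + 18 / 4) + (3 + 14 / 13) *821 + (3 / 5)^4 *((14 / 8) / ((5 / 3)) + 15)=534971763 / 162500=3292.13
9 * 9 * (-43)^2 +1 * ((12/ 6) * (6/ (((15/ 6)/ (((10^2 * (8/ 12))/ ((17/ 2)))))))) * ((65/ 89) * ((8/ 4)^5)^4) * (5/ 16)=13858088497/ 1513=9159344.68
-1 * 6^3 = -216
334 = 334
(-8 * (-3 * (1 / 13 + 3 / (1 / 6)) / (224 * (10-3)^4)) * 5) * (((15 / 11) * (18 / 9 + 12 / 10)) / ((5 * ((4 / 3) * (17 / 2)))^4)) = 34263 / 20073445492100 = 0.00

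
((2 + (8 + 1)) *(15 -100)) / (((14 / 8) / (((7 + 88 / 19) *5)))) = -4132700 / 133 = -31072.93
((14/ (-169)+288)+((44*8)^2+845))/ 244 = 21131239/ 41236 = 512.45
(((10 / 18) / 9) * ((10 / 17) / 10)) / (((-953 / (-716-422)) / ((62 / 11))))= 352780 / 14435091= 0.02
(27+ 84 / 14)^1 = 33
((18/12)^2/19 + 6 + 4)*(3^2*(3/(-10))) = -20763/760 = -27.32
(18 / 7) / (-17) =-18 / 119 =-0.15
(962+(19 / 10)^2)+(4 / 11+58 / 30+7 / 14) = 3195743 / 3300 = 968.41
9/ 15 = 3/ 5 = 0.60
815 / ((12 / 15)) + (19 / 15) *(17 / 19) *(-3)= 20307 / 20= 1015.35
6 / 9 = 2 / 3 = 0.67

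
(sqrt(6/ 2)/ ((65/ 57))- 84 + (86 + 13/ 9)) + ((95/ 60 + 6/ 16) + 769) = 57 * sqrt(3)/ 65 + 55757/ 72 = 775.92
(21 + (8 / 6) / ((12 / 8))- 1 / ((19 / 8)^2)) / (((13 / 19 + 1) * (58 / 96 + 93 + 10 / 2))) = 70541 / 539562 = 0.13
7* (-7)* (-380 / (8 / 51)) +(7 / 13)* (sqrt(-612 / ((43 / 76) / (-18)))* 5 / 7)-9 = 180* sqrt(27778) / 559 +237387 / 2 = 118747.17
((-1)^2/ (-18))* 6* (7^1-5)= -2/ 3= -0.67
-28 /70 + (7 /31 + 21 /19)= 2742 /2945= 0.93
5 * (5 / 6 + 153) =769.17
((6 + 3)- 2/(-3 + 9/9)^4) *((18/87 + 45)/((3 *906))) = 31027/210192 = 0.15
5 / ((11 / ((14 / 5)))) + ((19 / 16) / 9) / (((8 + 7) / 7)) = 31703 / 23760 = 1.33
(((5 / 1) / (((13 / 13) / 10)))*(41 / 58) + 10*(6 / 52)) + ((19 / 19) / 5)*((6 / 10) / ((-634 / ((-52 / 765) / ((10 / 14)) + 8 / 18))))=36.50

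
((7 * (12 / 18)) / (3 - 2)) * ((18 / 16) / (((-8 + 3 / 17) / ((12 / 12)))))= -51 / 76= -0.67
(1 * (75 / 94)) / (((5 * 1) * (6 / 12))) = 15 / 47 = 0.32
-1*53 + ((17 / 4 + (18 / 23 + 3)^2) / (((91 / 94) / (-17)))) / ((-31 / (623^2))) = 1739678648335 / 426374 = 4080170.57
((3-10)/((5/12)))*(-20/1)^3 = 134400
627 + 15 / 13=8166 / 13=628.15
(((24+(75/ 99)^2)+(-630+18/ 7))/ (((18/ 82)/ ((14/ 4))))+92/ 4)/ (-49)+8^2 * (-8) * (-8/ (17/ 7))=30734840291/ 16328466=1882.29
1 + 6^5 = 7777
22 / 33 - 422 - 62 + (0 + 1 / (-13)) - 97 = -22636 / 39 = -580.41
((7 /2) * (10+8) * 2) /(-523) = -126 /523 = -0.24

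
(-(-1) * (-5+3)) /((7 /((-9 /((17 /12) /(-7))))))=-216 /17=-12.71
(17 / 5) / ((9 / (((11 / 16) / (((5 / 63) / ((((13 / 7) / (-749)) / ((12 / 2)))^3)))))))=-410839 / 1778915321366400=-0.00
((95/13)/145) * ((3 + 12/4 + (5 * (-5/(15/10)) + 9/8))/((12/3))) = -0.12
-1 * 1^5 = -1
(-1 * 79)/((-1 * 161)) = 79/161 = 0.49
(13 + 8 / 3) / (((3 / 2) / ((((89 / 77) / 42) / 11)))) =0.03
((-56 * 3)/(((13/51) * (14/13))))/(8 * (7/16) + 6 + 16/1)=-24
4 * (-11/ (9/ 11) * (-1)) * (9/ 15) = 484/ 15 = 32.27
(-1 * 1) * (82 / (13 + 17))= -41 / 15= -2.73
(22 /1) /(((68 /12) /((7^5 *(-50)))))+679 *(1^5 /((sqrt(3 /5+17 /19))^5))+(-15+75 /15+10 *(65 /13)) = -55462420 /17+6127975 *sqrt(13490) /2863288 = -3262246.72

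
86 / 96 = 0.90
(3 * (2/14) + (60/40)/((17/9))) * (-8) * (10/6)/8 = -485/238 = -2.04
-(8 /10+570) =-570.80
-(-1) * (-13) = -13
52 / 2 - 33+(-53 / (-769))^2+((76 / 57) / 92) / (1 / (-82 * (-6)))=0.14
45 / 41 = 1.10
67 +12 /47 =3161 /47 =67.26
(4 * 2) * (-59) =-472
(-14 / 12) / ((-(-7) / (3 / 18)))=-1 / 36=-0.03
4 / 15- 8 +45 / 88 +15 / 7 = -46931 / 9240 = -5.08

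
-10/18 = -0.56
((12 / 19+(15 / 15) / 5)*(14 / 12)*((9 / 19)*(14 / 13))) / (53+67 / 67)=0.01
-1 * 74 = -74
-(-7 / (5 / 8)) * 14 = 784 / 5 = 156.80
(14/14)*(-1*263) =-263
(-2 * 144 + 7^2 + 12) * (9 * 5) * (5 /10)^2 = -10215 /4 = -2553.75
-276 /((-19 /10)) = 2760 /19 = 145.26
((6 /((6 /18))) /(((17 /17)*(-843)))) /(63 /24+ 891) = -16 /669623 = -0.00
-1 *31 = -31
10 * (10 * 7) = 700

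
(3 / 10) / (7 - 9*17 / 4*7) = -6 / 5215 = -0.00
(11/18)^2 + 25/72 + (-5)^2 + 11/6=17855/648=27.55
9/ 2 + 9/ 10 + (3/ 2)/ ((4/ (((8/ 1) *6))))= 117/ 5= 23.40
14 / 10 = 7 / 5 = 1.40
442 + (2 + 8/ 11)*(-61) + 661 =10303/ 11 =936.64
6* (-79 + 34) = -270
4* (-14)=-56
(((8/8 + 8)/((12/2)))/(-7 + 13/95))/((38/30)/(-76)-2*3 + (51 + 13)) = -4275/1134154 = -0.00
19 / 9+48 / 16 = 5.11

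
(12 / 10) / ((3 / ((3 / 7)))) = 6 / 35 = 0.17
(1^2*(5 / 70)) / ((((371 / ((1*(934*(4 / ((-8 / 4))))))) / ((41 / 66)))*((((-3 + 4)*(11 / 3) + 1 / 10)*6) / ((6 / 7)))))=-191470 / 22596497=-0.01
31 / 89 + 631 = 56190 / 89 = 631.35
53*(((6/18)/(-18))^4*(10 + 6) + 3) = 84499172/531441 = 159.00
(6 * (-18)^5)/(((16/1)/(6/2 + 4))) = -4960116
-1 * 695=-695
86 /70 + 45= 1618 /35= 46.23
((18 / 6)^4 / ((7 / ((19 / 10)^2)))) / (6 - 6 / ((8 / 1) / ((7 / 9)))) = 87723 / 11375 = 7.71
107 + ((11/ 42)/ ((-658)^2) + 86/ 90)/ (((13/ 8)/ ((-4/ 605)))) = 28692545169853/ 268164371475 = 107.00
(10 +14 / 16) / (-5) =-87 / 40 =-2.18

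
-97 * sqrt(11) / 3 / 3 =-97 * sqrt(11) / 9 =-35.75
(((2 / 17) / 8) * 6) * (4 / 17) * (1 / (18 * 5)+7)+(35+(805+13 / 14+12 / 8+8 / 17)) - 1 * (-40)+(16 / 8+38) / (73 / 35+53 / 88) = 13269560104 / 14778015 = 897.93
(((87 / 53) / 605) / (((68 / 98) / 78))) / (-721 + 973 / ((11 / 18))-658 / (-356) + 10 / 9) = 266343714 / 763351017935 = 0.00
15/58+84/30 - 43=-11583/290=-39.94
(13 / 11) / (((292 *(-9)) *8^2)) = -13 / 1850112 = -0.00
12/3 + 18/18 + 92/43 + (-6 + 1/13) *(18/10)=-9844/2795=-3.52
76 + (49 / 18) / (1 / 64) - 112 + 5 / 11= 13729 / 99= 138.68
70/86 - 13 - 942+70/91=-532960/559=-953.42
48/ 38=24/ 19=1.26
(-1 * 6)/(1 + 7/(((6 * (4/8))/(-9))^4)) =-3/284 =-0.01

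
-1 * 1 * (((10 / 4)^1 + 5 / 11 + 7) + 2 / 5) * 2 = -1139 / 55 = -20.71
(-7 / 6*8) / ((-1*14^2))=1 / 21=0.05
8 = 8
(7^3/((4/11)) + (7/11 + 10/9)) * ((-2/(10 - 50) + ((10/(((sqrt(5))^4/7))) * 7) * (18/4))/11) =132099307/17424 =7581.46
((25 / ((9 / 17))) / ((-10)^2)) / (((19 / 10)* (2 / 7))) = 595 / 684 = 0.87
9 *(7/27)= 7/3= 2.33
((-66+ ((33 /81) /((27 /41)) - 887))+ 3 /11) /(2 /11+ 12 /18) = -7634959 /6804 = -1122.13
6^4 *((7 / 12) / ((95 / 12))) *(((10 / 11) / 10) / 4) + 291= 306363 / 1045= 293.17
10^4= 10000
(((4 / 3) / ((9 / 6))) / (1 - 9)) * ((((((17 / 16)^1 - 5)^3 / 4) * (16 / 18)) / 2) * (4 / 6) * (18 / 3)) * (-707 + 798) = 280917 / 1024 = 274.33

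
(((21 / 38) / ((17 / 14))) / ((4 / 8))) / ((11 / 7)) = 2058 / 3553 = 0.58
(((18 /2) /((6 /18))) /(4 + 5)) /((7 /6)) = 18 /7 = 2.57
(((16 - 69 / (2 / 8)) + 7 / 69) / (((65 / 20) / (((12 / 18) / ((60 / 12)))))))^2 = 20581919296 / 181037025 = 113.69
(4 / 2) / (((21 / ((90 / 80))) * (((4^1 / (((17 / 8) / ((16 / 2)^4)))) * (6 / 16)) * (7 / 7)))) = 17 / 458752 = 0.00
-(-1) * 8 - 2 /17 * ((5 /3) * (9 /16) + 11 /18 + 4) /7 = 3985 /504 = 7.91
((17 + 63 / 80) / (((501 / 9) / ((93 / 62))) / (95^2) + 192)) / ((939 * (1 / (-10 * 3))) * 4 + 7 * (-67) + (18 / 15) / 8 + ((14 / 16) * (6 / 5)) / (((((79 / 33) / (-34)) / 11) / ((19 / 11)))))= -9131070825 / 86478920347672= -0.00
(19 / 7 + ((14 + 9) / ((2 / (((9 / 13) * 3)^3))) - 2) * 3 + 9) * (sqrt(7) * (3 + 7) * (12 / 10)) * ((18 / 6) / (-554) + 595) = 9574987625769 * sqrt(7) / 4259983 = 5946745.81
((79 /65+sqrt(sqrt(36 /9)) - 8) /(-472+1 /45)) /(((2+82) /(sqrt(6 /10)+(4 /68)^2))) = 3 * (5+289 * sqrt(15)) * (441 - 65 * sqrt(2)) /11171289220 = 0.00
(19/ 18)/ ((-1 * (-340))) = 19/ 6120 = 0.00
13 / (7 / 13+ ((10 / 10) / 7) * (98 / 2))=169 / 98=1.72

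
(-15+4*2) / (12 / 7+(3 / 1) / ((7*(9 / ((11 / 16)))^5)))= -4.08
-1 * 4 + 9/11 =-35/11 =-3.18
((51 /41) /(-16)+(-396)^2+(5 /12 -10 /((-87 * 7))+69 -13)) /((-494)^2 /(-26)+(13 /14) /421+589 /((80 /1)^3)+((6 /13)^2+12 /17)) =-2425689729727018144000 /145119811876387534047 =-16.72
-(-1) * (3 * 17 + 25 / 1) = 76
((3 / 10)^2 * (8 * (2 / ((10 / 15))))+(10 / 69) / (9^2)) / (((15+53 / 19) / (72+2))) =212345368 / 23613525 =8.99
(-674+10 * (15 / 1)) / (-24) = 131 / 6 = 21.83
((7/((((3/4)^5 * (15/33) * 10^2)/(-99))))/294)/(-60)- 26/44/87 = -2136539/678273750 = -0.00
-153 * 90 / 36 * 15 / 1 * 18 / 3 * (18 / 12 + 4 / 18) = -118575 / 2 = -59287.50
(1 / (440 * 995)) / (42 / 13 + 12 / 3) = 13 / 41153200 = 0.00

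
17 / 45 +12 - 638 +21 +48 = -25048 / 45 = -556.62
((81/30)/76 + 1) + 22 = 17507/760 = 23.04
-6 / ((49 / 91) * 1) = -78 / 7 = -11.14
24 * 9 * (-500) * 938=-101304000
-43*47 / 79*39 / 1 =-78819 / 79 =-997.71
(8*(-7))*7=-392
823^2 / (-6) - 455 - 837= -685081 / 6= -114180.17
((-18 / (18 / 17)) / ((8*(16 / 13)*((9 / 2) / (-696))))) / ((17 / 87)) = 10933 / 8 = 1366.62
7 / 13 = 0.54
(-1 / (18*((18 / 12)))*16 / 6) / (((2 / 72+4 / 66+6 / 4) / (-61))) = 21472 / 5661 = 3.79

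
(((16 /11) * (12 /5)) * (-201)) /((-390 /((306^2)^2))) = 56393849590272 /3575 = 15774503381.89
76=76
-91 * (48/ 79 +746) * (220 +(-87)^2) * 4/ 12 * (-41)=1714061687338/ 237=7232327794.68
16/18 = 8/9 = 0.89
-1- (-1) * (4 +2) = 5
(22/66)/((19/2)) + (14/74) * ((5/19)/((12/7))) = 541/8436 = 0.06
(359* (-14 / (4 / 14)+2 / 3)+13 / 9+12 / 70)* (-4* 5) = 21861064 / 63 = 347001.02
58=58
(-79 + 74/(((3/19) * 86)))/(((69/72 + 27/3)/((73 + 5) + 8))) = -151808/239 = -635.18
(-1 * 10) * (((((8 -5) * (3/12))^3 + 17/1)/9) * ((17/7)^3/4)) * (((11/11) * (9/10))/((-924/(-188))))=-257465765/20283648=-12.69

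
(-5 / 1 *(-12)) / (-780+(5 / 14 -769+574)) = -168 / 2729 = -0.06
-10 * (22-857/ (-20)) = -1297/ 2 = -648.50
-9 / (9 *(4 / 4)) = -1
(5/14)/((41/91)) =65/82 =0.79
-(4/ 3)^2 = -16/ 9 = -1.78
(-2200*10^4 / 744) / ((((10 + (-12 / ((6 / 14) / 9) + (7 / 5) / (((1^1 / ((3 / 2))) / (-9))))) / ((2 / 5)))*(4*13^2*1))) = 2750000 / 41005653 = 0.07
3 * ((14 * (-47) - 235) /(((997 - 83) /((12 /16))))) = -2.20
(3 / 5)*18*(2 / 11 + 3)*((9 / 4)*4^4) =217728 / 11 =19793.45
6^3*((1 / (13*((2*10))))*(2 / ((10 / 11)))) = 594 / 325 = 1.83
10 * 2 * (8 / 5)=32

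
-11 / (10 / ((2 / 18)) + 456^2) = -11 / 208026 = -0.00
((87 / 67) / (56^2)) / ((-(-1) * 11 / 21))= 261 / 330176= 0.00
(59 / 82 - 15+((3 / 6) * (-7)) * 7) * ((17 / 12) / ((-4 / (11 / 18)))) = 49555 / 5904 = 8.39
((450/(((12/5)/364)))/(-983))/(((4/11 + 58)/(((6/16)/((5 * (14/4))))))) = -10725/420724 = -0.03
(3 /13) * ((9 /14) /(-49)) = -27 /8918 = -0.00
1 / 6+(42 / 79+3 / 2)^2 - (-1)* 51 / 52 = 2567869 / 486798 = 5.28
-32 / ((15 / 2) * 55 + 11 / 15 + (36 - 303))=-960 / 4387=-0.22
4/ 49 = 0.08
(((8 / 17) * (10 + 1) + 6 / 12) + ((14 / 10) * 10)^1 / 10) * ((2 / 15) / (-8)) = -401 / 3400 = -0.12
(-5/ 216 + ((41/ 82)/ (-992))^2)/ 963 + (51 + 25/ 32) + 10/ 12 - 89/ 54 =5216238500507/ 102346592256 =50.97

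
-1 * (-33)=33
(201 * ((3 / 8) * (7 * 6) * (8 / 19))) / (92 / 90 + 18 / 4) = 325620 / 1349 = 241.38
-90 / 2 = -45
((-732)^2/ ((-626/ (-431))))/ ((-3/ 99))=-3810512376/ 313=-12174160.95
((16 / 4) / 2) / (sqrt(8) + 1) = -2 / 7 + 4 * sqrt(2) / 7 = 0.52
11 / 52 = 0.21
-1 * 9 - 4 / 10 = -47 / 5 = -9.40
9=9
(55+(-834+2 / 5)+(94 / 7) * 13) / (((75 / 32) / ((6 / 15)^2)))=-902016 / 21875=-41.24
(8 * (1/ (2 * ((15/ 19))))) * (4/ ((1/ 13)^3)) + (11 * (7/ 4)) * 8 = 670198/ 15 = 44679.87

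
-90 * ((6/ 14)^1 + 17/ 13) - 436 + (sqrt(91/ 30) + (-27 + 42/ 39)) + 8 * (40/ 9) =-477175/ 819 + sqrt(2730)/ 30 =-580.89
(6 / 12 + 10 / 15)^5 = 16807 / 7776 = 2.16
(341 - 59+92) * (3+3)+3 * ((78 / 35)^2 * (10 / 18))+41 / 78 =43051069 / 19110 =2252.80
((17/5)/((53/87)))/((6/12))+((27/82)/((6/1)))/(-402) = 65004213/5823640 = 11.16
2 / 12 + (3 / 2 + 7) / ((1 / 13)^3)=56024 / 3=18674.67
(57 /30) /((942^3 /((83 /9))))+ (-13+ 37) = 1805537279657 /75230719920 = 24.00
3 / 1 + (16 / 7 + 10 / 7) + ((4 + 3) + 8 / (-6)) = 12.38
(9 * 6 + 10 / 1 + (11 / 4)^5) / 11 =226587 / 11264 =20.12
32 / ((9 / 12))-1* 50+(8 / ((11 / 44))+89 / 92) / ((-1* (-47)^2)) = -4480115 / 609684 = -7.35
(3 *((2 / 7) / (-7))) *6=-36 / 49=-0.73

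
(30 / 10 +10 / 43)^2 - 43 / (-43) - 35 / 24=443365 / 44376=9.99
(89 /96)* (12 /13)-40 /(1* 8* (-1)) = 609 /104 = 5.86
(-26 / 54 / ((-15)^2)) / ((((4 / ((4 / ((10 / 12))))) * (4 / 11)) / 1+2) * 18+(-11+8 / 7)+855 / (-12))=4004 / 74193975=0.00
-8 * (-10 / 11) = 80 / 11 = 7.27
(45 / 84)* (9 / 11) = 135 / 308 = 0.44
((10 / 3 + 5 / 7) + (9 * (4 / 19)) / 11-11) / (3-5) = 14879 / 4389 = 3.39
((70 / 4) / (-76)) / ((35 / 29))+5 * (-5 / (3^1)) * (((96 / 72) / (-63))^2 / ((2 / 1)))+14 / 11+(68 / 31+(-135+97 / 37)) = -26533027291943 / 205515486792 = -129.10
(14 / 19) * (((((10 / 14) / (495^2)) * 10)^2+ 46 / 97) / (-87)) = -433036682084 / 107816047387587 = -0.00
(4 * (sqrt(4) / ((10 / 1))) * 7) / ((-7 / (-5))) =4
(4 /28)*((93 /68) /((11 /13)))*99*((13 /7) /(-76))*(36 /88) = -1273077 /5571104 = -0.23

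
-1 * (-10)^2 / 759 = -100 / 759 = -0.13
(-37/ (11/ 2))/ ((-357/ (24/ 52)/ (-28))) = -592/ 2431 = -0.24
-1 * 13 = -13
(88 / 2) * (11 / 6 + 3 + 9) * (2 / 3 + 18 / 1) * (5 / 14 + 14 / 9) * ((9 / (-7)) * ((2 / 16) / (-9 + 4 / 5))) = 1100165 / 2583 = 425.93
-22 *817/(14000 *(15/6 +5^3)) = -8987/892500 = -0.01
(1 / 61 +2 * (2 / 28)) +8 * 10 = 34228 / 427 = 80.16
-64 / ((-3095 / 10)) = 128 / 619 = 0.21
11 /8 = 1.38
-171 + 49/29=-4910/29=-169.31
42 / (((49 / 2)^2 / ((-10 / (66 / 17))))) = -0.18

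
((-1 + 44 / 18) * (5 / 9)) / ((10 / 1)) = 13 / 162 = 0.08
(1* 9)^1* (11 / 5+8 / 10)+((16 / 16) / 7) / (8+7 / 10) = 16453 / 609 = 27.02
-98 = -98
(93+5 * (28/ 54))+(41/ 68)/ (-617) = 108287329/ 1132812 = 95.59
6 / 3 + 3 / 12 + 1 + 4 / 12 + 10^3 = 12043 / 12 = 1003.58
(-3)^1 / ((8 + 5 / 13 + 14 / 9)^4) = -562166163 / 1829442899761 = -0.00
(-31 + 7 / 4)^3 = -1601613 / 64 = -25025.20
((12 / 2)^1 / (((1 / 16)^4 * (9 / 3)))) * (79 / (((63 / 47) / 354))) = 57427099648 / 21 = 2734623792.76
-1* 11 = -11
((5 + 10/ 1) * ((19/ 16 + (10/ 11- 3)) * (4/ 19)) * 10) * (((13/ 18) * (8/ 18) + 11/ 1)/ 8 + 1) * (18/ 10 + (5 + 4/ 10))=-414725/ 836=-496.08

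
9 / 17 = 0.53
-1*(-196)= 196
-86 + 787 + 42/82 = 28762/41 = 701.51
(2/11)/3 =2/33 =0.06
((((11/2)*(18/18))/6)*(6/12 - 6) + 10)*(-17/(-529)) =2023/12696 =0.16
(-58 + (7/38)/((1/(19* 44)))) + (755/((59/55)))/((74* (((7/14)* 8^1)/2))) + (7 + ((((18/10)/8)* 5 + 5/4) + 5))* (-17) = -2508171/17464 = -143.62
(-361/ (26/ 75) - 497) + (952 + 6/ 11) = -167539/ 286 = -585.80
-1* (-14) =14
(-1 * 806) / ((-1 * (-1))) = -806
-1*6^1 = -6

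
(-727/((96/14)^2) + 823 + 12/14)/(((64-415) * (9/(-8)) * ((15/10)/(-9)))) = -13037807/1061424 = -12.28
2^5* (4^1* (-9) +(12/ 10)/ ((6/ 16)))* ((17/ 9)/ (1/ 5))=-89216/ 9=-9912.89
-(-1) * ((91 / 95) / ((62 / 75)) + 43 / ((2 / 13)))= 165308 / 589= 280.66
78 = 78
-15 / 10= -3 / 2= -1.50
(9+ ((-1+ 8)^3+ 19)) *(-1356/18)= -83846/3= -27948.67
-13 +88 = 75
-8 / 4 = -2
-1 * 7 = -7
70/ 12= 35/ 6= 5.83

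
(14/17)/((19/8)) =112/323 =0.35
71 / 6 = 11.83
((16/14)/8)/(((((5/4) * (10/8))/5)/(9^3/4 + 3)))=2964/35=84.69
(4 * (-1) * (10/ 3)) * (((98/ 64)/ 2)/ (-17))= 245/ 408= 0.60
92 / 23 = 4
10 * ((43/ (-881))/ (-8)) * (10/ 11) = 1075/ 19382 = 0.06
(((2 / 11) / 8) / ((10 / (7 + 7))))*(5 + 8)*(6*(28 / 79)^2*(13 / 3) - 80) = -990444 / 31205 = -31.74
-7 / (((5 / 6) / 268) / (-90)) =202608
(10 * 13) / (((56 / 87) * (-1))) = -5655 / 28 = -201.96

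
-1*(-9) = 9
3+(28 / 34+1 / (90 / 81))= 803 / 170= 4.72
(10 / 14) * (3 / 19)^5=1215 / 17332693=0.00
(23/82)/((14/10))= 115/574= 0.20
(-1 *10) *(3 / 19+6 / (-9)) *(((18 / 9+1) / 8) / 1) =145 / 76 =1.91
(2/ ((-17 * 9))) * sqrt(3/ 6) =-sqrt(2)/ 153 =-0.01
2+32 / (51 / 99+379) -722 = -2254056 / 3131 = -719.92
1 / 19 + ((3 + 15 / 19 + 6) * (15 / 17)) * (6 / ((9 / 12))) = 22337 / 323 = 69.15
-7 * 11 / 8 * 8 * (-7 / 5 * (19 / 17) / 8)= 10241 / 680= 15.06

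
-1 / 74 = -0.01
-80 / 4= -20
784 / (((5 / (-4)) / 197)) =-617792 / 5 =-123558.40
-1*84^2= -7056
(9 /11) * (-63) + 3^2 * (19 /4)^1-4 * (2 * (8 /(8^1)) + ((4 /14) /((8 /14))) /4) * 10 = -4127 /44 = -93.80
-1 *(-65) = 65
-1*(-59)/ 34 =59/ 34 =1.74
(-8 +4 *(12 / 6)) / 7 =0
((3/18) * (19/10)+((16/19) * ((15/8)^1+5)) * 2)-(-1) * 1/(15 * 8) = 9047/760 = 11.90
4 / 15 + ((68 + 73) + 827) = 14524 / 15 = 968.27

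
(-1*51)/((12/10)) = -85/2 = -42.50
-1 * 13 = -13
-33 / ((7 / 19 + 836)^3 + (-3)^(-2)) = -2037123 / 36115712943598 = -0.00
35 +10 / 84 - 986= -39937 / 42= -950.88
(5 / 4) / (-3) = -5 / 12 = -0.42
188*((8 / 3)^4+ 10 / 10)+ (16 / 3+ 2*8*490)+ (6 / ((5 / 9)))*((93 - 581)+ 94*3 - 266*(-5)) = 12020116 / 405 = 29679.30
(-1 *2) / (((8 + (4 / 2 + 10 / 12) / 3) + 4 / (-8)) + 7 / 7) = -0.21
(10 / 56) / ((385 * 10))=1 / 21560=0.00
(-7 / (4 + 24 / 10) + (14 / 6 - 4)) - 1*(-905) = 86615 / 96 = 902.24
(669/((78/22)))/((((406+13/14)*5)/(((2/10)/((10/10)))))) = 34342/1851525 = 0.02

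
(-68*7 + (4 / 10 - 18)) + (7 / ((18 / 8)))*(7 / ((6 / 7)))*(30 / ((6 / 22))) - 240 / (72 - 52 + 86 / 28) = 99890872 / 43605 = 2290.81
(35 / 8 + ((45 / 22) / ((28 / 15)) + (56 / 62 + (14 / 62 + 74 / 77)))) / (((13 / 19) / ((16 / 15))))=783788 / 66495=11.79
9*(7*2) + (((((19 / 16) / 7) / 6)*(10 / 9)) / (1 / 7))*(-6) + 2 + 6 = 9553 / 72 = 132.68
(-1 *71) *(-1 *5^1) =355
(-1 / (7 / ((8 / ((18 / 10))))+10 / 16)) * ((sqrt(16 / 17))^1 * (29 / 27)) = -580 * sqrt(17) / 5049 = -0.47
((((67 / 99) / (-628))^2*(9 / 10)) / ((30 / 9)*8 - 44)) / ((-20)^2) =-4489 / 29777569536000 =-0.00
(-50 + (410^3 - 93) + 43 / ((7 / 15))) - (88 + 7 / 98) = 964892055 / 14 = 68920861.07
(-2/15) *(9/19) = -0.06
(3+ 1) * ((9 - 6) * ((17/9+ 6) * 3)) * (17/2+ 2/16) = 4899/2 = 2449.50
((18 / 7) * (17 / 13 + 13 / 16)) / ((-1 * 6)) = -189 / 208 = -0.91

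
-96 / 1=-96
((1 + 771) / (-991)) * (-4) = 3.12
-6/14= -3/7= -0.43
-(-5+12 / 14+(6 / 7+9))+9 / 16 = -577 / 112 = -5.15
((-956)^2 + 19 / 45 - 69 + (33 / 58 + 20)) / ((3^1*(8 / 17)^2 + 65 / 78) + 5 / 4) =106051780442 / 318855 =332601.91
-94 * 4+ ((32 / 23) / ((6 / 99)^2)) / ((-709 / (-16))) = -5992040 / 16307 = -367.45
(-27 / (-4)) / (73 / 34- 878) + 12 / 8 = 44439 / 29779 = 1.49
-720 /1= -720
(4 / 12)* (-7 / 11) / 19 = -7 / 627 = -0.01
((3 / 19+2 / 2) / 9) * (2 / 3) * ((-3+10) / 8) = 77 / 1026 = 0.08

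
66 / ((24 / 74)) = 407 / 2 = 203.50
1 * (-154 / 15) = -154 / 15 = -10.27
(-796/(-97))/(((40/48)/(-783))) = -3739608/485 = -7710.53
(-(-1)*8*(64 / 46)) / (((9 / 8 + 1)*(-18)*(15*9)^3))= -1024 / 8658059625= -0.00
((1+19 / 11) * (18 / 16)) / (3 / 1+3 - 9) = -45 / 44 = -1.02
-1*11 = -11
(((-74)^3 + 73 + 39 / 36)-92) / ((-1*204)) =4862903 / 2448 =1986.48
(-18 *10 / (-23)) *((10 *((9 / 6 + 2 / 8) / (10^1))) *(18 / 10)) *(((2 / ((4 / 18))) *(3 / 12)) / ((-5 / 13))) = -66339 / 460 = -144.22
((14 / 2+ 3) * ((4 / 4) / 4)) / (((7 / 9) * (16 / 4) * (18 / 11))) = 0.49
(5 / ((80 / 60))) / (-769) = -15 / 3076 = -0.00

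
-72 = -72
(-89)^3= -704969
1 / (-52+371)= 0.00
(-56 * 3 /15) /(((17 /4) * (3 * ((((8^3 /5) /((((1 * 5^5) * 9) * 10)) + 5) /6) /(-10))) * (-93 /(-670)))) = 140700000000 /1852869287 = 75.94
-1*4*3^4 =-324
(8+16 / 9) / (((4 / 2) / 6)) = 88 / 3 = 29.33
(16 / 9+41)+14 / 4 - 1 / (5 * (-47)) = 195773 / 4230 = 46.28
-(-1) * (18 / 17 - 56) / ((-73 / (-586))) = -547324 / 1241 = -441.03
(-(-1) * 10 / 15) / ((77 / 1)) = 2 / 231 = 0.01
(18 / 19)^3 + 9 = 67563 / 6859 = 9.85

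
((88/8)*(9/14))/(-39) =-33/182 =-0.18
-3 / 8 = -0.38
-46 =-46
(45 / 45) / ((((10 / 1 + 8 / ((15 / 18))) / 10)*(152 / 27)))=675 / 7448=0.09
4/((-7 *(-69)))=4/483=0.01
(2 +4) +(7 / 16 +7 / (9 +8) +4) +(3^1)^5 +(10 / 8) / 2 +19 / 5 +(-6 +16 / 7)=2423411 / 9520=254.56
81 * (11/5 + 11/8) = 11583/40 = 289.58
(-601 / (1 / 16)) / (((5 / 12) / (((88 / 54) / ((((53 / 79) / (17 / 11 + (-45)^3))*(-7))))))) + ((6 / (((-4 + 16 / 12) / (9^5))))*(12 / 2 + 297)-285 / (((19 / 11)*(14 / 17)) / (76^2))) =-51498759898153 / 66780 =-771170408.78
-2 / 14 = -1 / 7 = -0.14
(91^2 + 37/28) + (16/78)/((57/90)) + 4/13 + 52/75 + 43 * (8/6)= 332805089/39900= 8340.98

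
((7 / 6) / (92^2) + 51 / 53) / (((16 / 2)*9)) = 2590355 / 193791744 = 0.01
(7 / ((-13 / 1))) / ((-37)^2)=-7 / 17797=-0.00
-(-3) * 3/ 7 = 9/ 7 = 1.29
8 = 8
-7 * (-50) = 350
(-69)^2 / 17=4761 / 17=280.06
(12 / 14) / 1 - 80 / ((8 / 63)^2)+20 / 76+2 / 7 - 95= -5054.84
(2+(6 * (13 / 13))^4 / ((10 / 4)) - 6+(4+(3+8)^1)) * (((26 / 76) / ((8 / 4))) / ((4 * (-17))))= -34411 / 25840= -1.33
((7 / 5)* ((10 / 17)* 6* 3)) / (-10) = -126 / 85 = -1.48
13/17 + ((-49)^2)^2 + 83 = 98003041/17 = 5764884.76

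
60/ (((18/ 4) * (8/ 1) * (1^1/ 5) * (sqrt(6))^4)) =25/ 108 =0.23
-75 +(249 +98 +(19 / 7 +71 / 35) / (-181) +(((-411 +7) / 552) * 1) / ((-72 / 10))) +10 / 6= 8615288447 / 31472280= 273.74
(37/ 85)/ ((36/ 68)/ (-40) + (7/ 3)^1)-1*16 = -74840/ 4733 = -15.81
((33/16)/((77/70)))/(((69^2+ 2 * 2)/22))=0.01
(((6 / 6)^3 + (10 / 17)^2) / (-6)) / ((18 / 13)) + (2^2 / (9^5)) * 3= -3681929 / 22753548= -0.16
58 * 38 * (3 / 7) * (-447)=-2955564 / 7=-422223.43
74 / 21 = 3.52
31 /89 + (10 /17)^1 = 1417 /1513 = 0.94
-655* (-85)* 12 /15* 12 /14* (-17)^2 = 77232360 /7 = 11033194.29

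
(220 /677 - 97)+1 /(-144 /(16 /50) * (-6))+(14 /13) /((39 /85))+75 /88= -635270182189 /6796132200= -93.48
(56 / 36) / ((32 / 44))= 77 / 36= 2.14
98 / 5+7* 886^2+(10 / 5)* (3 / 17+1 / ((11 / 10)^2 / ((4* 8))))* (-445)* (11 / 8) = 5462412.01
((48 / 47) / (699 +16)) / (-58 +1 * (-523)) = -48 / 19524505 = -0.00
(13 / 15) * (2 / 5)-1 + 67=4976 / 75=66.35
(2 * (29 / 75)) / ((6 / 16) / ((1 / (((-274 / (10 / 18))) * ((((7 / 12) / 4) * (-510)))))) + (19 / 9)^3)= 0.00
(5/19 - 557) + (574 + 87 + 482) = 11139/19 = 586.26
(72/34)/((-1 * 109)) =-36/1853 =-0.02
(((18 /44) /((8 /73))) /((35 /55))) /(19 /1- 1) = 73 /224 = 0.33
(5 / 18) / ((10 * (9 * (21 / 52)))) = 13 / 1701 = 0.01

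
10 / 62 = 5 / 31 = 0.16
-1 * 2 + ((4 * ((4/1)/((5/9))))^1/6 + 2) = 24/5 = 4.80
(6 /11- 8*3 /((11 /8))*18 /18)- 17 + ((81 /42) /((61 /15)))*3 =-305177 /9394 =-32.49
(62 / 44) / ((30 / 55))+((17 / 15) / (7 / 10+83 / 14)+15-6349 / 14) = -101093 / 232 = -435.75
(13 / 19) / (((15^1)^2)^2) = 13 / 961875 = 0.00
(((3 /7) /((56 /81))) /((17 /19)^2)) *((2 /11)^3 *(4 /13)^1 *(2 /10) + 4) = 7590057129 /2450277830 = 3.10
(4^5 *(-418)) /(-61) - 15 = 7001.92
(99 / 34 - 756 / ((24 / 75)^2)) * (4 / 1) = -2007333 / 68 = -29519.60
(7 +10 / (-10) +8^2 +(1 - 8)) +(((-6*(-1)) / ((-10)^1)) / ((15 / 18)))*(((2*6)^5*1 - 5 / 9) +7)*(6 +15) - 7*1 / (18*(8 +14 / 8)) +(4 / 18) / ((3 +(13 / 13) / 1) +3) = -231103840649 / 61425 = -3762374.29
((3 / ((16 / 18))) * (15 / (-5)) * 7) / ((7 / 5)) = -405 / 8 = -50.62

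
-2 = -2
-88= -88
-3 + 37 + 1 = 35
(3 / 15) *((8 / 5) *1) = 8 / 25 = 0.32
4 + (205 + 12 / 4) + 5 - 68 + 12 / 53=7909 / 53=149.23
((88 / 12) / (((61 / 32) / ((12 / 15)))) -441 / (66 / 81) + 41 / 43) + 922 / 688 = -1855326631 / 3462360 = -535.86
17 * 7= 119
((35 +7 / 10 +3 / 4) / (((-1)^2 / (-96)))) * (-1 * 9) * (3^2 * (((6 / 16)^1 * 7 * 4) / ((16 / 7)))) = 26040609 / 20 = 1302030.45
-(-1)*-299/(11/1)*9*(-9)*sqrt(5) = 24219*sqrt(5)/11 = 4923.21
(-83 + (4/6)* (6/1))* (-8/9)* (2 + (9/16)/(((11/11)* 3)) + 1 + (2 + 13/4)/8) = 3239/12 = 269.92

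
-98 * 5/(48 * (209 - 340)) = 245/3144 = 0.08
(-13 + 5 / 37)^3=-107850176 / 50653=-2129.20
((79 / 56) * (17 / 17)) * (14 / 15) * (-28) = -553 / 15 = -36.87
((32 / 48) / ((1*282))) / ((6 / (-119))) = -119 / 2538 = -0.05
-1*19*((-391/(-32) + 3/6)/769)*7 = -54131/24608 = -2.20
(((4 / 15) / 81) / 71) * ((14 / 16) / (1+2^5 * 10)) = 7 / 55382130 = 0.00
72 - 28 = 44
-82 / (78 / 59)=-2419 / 39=-62.03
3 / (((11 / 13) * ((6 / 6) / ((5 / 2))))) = 195 / 22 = 8.86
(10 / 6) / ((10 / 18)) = 3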